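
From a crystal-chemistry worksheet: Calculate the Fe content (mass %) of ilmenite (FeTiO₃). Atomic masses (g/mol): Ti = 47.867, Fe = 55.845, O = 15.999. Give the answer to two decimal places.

Molar mass of FeTiO₃: 1·55.845 + 1·47.867 + 3·15.999 = 151.709 g/mol.
Mass of Fe per formula unit: 1 × 55.845 = 55.845 g.
Weight fraction Fe = 55.845 / 151.709 = 0.3681.

36.81 mass %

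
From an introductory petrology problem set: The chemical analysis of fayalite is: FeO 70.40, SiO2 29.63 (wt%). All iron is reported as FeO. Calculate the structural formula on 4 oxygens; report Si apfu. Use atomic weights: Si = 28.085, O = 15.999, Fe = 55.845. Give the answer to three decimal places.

1.003 Si apfu

FeO (M=71.844): mol = 0.97990; Fe = 0.97990, O = 0.97990.
SiO2 (M=60.083): mol = 0.49315; Si = 0.49315, O = 0.98630.
ΣO = 1.96620; factor = 4/ΣO = 2.03438.
Si apfu = 0.49315 × 2.03438 = 1.003.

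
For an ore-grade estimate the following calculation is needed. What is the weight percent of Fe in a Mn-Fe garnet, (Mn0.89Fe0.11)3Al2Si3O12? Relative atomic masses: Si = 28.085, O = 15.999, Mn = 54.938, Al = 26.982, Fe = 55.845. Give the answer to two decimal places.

3.72 mass %

Formula mass = 2.67·54.938 + 0.33·55.845 + 2·26.982 + 3·28.085 + 12·15.999 = 495.320 g/mol, of which 18.429 g is Fe.
So Fe makes up 18.429/495.320 = 0.0372 of the mass, i.e. 3.72%.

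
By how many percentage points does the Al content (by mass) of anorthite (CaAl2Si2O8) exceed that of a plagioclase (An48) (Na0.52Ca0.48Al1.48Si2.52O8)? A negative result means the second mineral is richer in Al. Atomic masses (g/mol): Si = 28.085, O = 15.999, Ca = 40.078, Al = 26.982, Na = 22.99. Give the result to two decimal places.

4.60 percentage points

M(CaAl2Si2O8) = 278.204 g/mol, so wt% Al = 53.964/278.204 × 100 = 19.40%.
M(Na0.52Ca0.48Al1.48Si2.52O8) = 269.892 g/mol, so wt% Al = 39.933/269.892 × 100 = 14.80%.
19.40 − 14.80 = 4.60 pp.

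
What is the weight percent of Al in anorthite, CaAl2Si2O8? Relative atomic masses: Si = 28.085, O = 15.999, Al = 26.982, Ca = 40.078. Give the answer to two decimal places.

19.40 mass %

Molar mass of CaAl2Si2O8: 1*40.078 + 2*26.982 + 2*28.085 + 8*15.999 = 278.204 g/mol.
Mass of Al per formula unit: 2 × 26.982 = 53.964 g.
Weight fraction Al = 53.964 / 278.204 = 0.1940.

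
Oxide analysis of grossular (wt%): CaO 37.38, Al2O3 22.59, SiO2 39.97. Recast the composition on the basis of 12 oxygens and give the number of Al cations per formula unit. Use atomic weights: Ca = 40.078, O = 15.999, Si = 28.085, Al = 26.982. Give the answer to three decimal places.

CaO (M=56.077): mol = 0.66658; Ca = 0.66658, O = 0.66658.
Al2O3 (M=101.961): mol = 0.22156; Al = 0.44312, O = 0.66468.
SiO2 (M=60.083): mol = 0.66525; Si = 0.66525, O = 1.33050.
ΣO = 2.66176; factor = 12/ΣO = 4.50830.
Al apfu = 0.44312 × 4.50830 = 1.998.

1.998 Al apfu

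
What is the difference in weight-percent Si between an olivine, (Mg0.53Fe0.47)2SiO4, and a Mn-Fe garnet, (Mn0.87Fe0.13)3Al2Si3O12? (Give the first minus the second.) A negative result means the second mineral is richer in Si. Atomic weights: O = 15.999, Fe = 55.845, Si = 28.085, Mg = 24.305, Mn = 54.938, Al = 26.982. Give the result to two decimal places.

Si in (Mg0.53Fe0.47)2SiO4: molar mass 170.339 g/mol; 1×28.085 = 28.085 g → 16.49 wt%.
Si in (Mn0.87Fe0.13)3Al2Si3O12: molar mass 495.375 g/mol; 3×28.085 = 84.255 g → 17.01 wt%.
Difference = 16.49 − 17.01 = -0.52 percentage points.

-0.52 percentage points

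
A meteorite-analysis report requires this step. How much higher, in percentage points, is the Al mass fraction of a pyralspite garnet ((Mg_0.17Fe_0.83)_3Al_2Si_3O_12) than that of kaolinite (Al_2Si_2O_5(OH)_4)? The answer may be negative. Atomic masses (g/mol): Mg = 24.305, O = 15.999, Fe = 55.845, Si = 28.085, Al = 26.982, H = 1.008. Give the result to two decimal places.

Al in (Mg_0.17Fe_0.83)_3Al_2Si_3O_12: molar mass 481.657 g/mol; 2×26.982 = 53.964 g → 11.20 wt%.
Al in Al_2Si_2O_5(OH)_4: molar mass 258.157 g/mol; 2×26.982 = 53.964 g → 20.90 wt%.
Difference = 11.20 − 20.90 = -9.70 percentage points.

-9.70 percentage points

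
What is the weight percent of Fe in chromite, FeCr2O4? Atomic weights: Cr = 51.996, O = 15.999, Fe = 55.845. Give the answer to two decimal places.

Molar mass of FeCr2O4: 1·55.845 + 2·51.996 + 4·15.999 = 223.833 g/mol.
Mass of Fe per formula unit: 1 × 55.845 = 55.845 g.
Weight fraction Fe = 55.845 / 223.833 = 0.2495.

24.95 weight percent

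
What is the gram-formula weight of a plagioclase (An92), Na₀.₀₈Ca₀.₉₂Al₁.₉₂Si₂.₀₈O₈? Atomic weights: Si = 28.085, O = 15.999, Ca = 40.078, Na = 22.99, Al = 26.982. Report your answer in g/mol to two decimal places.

276.93 g/mol

M = 0.08·22.99 + 0.92·40.078 + 1.92·26.982 + 2.08·28.085 + 8·15.999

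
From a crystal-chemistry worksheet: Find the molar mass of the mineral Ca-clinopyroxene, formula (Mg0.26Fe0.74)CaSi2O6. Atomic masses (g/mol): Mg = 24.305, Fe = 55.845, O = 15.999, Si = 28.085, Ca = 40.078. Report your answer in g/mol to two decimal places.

The formula mass is the sum 0.26(24.305) + 0.74(55.845) + 1(40.078) + 2(28.085) + 6(15.999).

239.89 g/mol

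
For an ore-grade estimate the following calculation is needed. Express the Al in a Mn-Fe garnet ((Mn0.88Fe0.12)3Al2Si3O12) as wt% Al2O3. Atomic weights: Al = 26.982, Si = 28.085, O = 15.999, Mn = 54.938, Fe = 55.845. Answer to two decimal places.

20.58 wt%

Molar mass of (Mn0.88Fe0.12)3Al2Si3O12 = 2.64*54.938 + 0.36*55.845 + 2*26.982 + 3*28.085 + 12*15.999 = 495.348 g/mol.
Each formula unit contains 2 Al, equivalent to 2/2 = 1.0000 mol Al2O3.
M(Al2O3) = 2×26.982 + 3×15.999 = 101.961 g/mol.
Mass of Al2O3 per formula unit = 1.0000 × 101.961 = 101.961 g.
Al2O3 wt% = 101.961 / 495.348 × 100 = 20.58%.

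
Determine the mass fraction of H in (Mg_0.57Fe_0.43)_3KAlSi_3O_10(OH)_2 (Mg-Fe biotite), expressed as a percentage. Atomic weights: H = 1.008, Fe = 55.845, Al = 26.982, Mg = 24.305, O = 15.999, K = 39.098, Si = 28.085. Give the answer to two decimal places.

0.44 wt%

Molar mass of (Mg_0.57Fe_0.43)_3KAlSi_3O_10(OH)_2: 1.71*24.305 + 1.29*55.845 + 1*39.098 + 1*26.982 + 3*28.085 + 12*15.999 + 2*1.008 = 457.941 g/mol.
Mass of H per formula unit: 2 × 1.008 = 2.016 g.
Weight fraction H = 2.016 / 457.941 = 0.0044.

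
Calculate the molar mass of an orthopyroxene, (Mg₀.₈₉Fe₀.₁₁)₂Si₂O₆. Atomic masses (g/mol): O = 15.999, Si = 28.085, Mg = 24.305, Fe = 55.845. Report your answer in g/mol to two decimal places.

207.71 g/mol

M = 1.78×24.305 + 0.22×55.845 + 2×28.085 + 6×15.999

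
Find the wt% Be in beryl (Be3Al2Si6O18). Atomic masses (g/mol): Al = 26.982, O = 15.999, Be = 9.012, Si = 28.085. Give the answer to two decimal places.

5.03 wt%

M(Be3Al2Si6O18) = 537.492 g/mol.
Be contributes 3 × 9.012 = 27.036 g per mole.
27.036/537.492 = 0.0503 → 5.03%.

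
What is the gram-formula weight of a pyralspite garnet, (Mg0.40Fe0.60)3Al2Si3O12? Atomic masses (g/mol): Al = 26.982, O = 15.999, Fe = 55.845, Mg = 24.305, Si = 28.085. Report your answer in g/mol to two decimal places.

459.89 g/mol

Mg: 1.20 × 24.305 = 29.1660
Fe: 1.80 × 55.845 = 100.5210
Al: 2 × 26.982 = 53.9640
Si: 3 × 28.085 = 84.2550
O: 12 × 15.999 = 191.9880
Summing the contributions gives the formula mass.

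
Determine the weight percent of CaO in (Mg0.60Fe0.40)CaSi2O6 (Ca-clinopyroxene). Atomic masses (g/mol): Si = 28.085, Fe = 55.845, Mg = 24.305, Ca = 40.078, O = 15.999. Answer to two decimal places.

24.47 wt%

M((Mg0.60Fe0.40)CaSi2O6) = 229.163 g/mol; M(CaO) = 56.077 g/mol.
Moles CaO per formula unit = 1 Ca ÷ 1 = 1.0000.
CaO fraction = (1.0000 × 56.077) / 229.163 = 56.077/229.163 = 0.2447.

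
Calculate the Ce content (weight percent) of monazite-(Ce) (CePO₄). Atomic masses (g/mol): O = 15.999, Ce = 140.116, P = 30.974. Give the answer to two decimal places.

59.60 weight percent

Formula mass = 1*140.116 + 1*30.974 + 4*15.999 = 235.086 g/mol, of which 140.116 g is Ce.
So Ce makes up 140.116/235.086 = 0.5960 of the mass, i.e. 59.60%.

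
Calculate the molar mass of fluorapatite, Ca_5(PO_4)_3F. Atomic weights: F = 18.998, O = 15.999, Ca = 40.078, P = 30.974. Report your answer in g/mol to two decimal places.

The formula mass is the sum 5*40.078 + 3*30.974 + 12*15.999 + 1*18.998.

504.30 g/mol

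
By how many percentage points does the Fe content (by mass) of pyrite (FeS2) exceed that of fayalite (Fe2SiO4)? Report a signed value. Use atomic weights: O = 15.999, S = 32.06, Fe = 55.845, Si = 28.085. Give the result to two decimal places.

-8.26 percentage points

Fe in FeS2: molar mass 119.965 g/mol; 1×55.845 = 55.845 g → 46.55 wt%.
Fe in Fe2SiO4: molar mass 203.771 g/mol; 2×55.845 = 111.690 g → 54.81 wt%.
Difference = 46.55 − 54.81 = -8.26 percentage points.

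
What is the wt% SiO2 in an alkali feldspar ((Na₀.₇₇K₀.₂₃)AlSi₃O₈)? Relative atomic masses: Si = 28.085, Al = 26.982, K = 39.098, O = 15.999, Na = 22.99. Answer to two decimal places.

67.78 wt%

Molar mass of (Na₀.₇₇K₀.₂₃)AlSi₃O₈ = 0.77*22.99 + 0.23*39.098 + 1*26.982 + 3*28.085 + 8*15.999 = 265.924 g/mol.
Each formula unit contains 3 Si, equivalent to 3/1 = 3.0000 mol SiO2.
M(SiO2) = 1×28.085 + 2×15.999 = 60.083 g/mol.
Mass of SiO2 per formula unit = 3.0000 × 60.083 = 180.249 g.
SiO2 wt% = 180.249 / 265.924 × 100 = 67.78%.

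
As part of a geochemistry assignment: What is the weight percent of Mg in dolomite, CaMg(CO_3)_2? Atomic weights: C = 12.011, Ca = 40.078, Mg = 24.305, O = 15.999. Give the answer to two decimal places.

Formula mass = 1·40.078 + 1·24.305 + 2·12.011 + 6·15.999 = 184.399 g/mol, of which 24.305 g is Mg.
So Mg makes up 24.305/184.399 = 0.1318 of the mass, i.e. 13.18%.

13.18 mass %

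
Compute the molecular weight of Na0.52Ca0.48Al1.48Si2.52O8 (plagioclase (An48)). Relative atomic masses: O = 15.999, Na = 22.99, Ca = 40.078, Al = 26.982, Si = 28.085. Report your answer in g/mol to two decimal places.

269.89 g/mol

M = 0.52(22.99) + 0.48(40.078) + 1.48(26.982) + 2.52(28.085) + 8(15.999)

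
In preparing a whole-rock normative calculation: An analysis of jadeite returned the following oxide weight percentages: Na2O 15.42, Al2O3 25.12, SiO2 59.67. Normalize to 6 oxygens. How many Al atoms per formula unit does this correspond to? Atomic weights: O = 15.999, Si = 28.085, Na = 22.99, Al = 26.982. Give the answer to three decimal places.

Na2O (M=61.979): mol = 0.24879; Na = 0.49758, O = 0.24879.
Al2O3 (M=101.961): mol = 0.24637; Al = 0.49274, O = 0.73911.
SiO2 (M=60.083): mol = 0.99313; Si = 0.99313, O = 1.98626.
ΣO = 2.97416; factor = 6/ΣO = 2.01738.
Al apfu = 0.49274 × 2.01738 = 0.994.

0.994 Al apfu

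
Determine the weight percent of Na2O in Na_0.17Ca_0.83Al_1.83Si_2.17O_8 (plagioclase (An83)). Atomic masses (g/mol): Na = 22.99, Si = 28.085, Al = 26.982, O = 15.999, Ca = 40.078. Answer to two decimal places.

M(Na_0.17Ca_0.83Al_1.83Si_2.17O_8) = 275.487 g/mol; M(Na2O) = 61.979 g/mol.
Moles Na2O per formula unit = 0.17 Na ÷ 2 = 0.0850.
Na2O fraction = (0.0850 × 61.979) / 275.487 = 5.268/275.487 = 0.0191.

1.91 wt%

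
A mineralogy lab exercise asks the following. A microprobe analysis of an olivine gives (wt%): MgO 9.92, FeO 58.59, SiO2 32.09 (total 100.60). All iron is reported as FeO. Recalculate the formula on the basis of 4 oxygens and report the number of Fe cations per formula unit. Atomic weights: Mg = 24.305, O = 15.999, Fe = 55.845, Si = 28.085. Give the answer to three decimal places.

MgO: 9.92/40.304 = 0.24613 mol → 0.24613 mol Mg, 0.24613 mol O.
FeO: 58.59/71.844 = 0.81552 mol → 0.81552 mol Fe, 0.81552 mol O.
SiO2: 32.09/60.083 = 0.53409 mol → 0.53409 mol Si, 1.06818 mol O.
Total oxygen = 2.12983 mol. Normalization factor = 4/2.12983 = 1.87808.
Fe per 4 O = 0.81552 × 1.87808 = 1.532.

1.532 Fe apfu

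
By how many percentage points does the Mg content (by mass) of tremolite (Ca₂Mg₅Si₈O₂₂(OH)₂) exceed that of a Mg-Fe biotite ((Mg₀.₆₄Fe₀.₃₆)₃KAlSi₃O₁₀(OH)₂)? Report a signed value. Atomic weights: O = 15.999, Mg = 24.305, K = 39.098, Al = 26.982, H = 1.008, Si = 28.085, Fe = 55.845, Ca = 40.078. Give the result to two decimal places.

Mg in Ca₂Mg₅Si₈O₂₂(OH)₂: molar mass 812.353 g/mol; 5×24.305 = 121.525 g → 14.96 wt%.
Mg in (Mg₀.₆₄Fe₀.₃₆)₃KAlSi₃O₁₀(OH)₂: molar mass 451.317 g/mol; 1.92×24.305 = 46.666 g → 10.34 wt%.
Difference = 14.96 − 10.34 = 4.62 percentage points.

4.62 percentage points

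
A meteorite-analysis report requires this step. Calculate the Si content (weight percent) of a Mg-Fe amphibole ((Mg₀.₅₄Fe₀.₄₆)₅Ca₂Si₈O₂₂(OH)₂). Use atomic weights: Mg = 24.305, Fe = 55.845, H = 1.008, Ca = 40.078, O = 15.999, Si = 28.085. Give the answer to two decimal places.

Formula mass = 2.70·24.305 + 2.30·55.845 + 2·40.078 + 8·28.085 + 24·15.999 + 2·1.008 = 884.895 g/mol, of which 224.680 g is Si.
So Si makes up 224.680/884.895 = 0.2539 of the mass, i.e. 25.39%.

25.39 weight percent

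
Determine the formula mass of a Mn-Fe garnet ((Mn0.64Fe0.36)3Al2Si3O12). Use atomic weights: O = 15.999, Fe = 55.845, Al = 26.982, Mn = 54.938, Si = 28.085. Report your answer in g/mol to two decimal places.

496.00 g/mol

M = 1.92*54.938 + 1.08*55.845 + 2*26.982 + 3*28.085 + 12*15.999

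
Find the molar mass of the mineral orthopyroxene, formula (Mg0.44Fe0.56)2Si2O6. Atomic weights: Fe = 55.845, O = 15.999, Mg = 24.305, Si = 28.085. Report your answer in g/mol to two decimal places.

236.10 g/mol

Mg: 0.88 × 24.305 = 21.3884
Fe: 1.12 × 55.845 = 62.5464
Si: 2 × 28.085 = 56.1700
O: 6 × 15.999 = 95.9940
Summing the contributions gives the formula mass.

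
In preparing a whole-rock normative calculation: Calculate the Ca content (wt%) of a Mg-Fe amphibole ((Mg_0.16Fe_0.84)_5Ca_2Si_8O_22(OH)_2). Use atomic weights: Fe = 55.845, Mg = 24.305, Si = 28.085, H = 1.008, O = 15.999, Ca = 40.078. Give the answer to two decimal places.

Molar mass of (Mg_0.16Fe_0.84)_5Ca_2Si_8O_22(OH)_2: 0.80×24.305 + 4.20×55.845 + 2×40.078 + 8×28.085 + 24×15.999 + 2×1.008 = 944.821 g/mol.
Mass of Ca per formula unit: 2 × 40.078 = 80.156 g.
Weight fraction Ca = 80.156 / 944.821 = 0.0848.

8.48 wt%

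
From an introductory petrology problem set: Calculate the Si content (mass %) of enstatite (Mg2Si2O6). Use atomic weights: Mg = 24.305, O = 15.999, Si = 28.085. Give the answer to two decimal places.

Formula mass = 2*24.305 + 2*28.085 + 6*15.999 = 200.774 g/mol, of which 56.170 g is Si.
So Si makes up 56.170/200.774 = 0.2798 of the mass, i.e. 27.98%.

27.98 mass %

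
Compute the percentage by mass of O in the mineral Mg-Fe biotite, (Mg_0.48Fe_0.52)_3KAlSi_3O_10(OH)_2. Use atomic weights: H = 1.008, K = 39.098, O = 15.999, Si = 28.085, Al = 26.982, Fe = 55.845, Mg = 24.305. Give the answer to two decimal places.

41.16 wt%

M((Mg_0.48Fe_0.52)_3KAlSi_3O_10(OH)_2) = 466.456 g/mol.
O contributes 12 × 15.999 = 191.988 g per mole.
191.988/466.456 = 0.4116 → 41.16%.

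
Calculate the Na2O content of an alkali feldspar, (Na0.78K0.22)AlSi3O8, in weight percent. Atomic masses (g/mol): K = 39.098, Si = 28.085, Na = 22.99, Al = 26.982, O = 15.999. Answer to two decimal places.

Formula mass = 265.763 g/mol.
0.78 Na → 0.3900 mol Na2O per formula unit; M(Na2O) = 61.979, so Na2O mass = 24.172 g.
24.172/265.763 × 100 = 9.10 wt%.

9.10 wt%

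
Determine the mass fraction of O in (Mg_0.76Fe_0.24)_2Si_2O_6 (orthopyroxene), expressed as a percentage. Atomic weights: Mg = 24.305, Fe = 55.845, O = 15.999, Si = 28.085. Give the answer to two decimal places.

44.46 wt%

M((Mg_0.76Fe_0.24)_2Si_2O_6) = 215.913 g/mol.
O contributes 6 × 15.999 = 95.994 g per mole.
95.994/215.913 = 0.4446 → 44.46%.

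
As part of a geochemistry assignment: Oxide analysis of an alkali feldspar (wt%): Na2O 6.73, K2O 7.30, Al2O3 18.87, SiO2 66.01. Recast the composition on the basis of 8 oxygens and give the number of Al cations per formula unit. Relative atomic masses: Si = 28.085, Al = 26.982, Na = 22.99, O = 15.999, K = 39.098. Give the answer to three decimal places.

1.008 Al apfu

Na2O (M=61.979): mol = 0.10859; Na = 0.21718, O = 0.10859.
K2O (M=94.195): mol = 0.07750; K = 0.15500, O = 0.07750.
Al2O3 (M=101.961): mol = 0.18507; Al = 0.37014, O = 0.55521.
SiO2 (M=60.083): mol = 1.09865; Si = 1.09865, O = 2.19730.
ΣO = 2.93860; factor = 8/ΣO = 2.72238.
Al apfu = 0.37014 × 2.72238 = 1.008.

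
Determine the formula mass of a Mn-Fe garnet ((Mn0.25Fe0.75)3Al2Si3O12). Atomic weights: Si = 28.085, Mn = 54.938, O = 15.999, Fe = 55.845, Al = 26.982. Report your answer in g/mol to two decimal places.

497.06 g/mol

The formula mass is the sum 0.75*54.938 + 2.25*55.845 + 2*26.982 + 3*28.085 + 12*15.999.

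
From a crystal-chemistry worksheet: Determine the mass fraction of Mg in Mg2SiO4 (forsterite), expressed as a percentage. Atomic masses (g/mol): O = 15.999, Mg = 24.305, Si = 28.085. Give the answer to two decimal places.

Formula mass = 2·24.305 + 1·28.085 + 4·15.999 = 140.691 g/mol, of which 48.610 g is Mg.
So Mg makes up 48.610/140.691 = 0.3455 of the mass, i.e. 34.55%.

34.55 mass %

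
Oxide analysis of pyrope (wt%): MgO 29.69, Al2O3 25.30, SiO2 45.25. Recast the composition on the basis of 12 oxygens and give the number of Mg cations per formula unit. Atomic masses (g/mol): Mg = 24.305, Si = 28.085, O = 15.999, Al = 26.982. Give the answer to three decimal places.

29.69 wt% MgO ÷ 40.304 g/mol = 0.73665 mol, giving 0.73665 Mg and 0.73665 O.
25.30 wt% Al2O3 ÷ 101.961 g/mol = 0.24813 mol, giving 0.49626 Al and 0.74439 O.
45.25 wt% SiO2 ÷ 60.083 g/mol = 0.75312 mol, giving 0.75312 Si and 1.50624 O.
Oxygen sums to 2.98728; scaling by 12/2.98728 = 4.01703 puts the formula on 12 O.
Mg: 0.73665 × 4.01703 = 2.959 atoms per formula unit.

2.959 Mg apfu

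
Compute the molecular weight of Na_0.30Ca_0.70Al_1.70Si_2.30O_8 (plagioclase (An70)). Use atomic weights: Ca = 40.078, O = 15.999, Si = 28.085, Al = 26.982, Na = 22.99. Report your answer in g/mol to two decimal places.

The formula mass is the sum 0.30×22.99 + 0.70×40.078 + 1.70×26.982 + 2.30×28.085 + 8×15.999.

273.41 g/mol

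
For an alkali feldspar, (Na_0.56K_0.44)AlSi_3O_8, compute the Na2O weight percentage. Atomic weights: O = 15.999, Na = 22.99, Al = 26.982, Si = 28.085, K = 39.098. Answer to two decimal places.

M((Na_0.56K_0.44)AlSi_3O_8) = 269.307 g/mol; M(Na2O) = 61.979 g/mol.
Moles Na2O per formula unit = 0.56 Na ÷ 2 = 0.2800.
Na2O fraction = (0.2800 × 61.979) / 269.307 = 17.354/269.307 = 0.0644.

6.44 wt%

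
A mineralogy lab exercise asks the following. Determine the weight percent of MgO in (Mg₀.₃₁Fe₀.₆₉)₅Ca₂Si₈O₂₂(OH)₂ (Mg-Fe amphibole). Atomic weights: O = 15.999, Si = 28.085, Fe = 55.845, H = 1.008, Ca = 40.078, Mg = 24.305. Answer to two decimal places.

6.78 wt%

Formula mass = 921.166 g/mol.
1.55 Mg → 1.5500 mol MgO per formula unit; M(MgO) = 40.304, so MgO mass = 62.471 g.
62.471/921.166 × 100 = 6.78 wt%.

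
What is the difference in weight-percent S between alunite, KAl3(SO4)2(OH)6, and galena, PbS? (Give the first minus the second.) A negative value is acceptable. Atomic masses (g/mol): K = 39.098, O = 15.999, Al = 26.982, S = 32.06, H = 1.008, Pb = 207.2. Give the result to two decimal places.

2.08 percentage points

S in KAl3(SO4)2(OH)6: molar mass 414.198 g/mol; 2×32.06 = 64.120 g → 15.48 wt%.
S in PbS: molar mass 239.260 g/mol; 1×32.06 = 32.060 g → 13.40 wt%.
Difference = 15.48 − 13.40 = 2.08 percentage points.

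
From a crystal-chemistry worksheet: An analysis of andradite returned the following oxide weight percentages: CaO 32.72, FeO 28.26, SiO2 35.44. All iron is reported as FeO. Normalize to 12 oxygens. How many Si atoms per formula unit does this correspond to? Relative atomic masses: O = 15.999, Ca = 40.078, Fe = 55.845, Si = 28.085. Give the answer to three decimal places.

CaO: 32.72/56.077 = 0.58348 mol → 0.58348 mol Ca, 0.58348 mol O.
FeO: 28.26/71.844 = 0.39335 mol → 0.39335 mol Fe, 0.39335 mol O.
SiO2: 35.44/60.083 = 0.58985 mol → 0.58985 mol Si, 1.17970 mol O.
Total oxygen = 2.15653 mol. Normalization factor = 12/2.15653 = 5.56449.
Si per 12 O = 0.58985 × 5.56449 = 3.282.

3.282 Si apfu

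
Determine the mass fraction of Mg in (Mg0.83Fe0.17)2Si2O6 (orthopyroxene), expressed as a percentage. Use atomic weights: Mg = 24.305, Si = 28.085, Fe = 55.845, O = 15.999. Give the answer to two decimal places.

19.08 mass %

Molar mass of (Mg0.83Fe0.17)2Si2O6: 1.66·24.305 + 0.34·55.845 + 2·28.085 + 6·15.999 = 211.498 g/mol.
Mass of Mg per formula unit: 1.66 × 24.305 = 40.346 g.
Weight fraction Mg = 40.346 / 211.498 = 0.1908.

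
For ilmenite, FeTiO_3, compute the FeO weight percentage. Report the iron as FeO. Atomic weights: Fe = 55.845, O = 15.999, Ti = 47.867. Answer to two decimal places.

Formula mass = 151.709 g/mol.
1 Fe → 1.0000 mol FeO per formula unit; M(FeO) = 71.844, so FeO mass = 71.844 g.
71.844/151.709 × 100 = 47.36 wt%.

47.36 wt%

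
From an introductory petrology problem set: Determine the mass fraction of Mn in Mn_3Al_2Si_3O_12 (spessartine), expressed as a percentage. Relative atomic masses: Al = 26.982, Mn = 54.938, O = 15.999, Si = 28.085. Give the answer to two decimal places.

M(Mn_3Al_2Si_3O_12) = 495.021 g/mol.
Mn contributes 3 × 54.938 = 164.814 g per mole.
164.814/495.021 = 0.3329 → 33.29%.

33.29 wt%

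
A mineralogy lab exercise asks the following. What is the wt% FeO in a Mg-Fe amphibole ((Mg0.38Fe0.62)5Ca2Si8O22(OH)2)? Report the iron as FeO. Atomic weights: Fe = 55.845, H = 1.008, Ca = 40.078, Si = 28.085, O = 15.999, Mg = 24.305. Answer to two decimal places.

24.47 wt%

Molar mass of (Mg0.38Fe0.62)5Ca2Si8O22(OH)2 = 1.90·24.305 + 3.10·55.845 + 2·40.078 + 8·28.085 + 24·15.999 + 2·1.008 = 910.127 g/mol.
Each formula unit contains 3.10 Fe, equivalent to 3.10/1 = 3.1000 mol FeO.
M(FeO) = 1×55.845 + 1×15.999 = 71.844 g/mol.
Mass of FeO per formula unit = 3.1000 × 71.844 = 222.716 g.
FeO wt% = 222.716 / 910.127 × 100 = 24.47%.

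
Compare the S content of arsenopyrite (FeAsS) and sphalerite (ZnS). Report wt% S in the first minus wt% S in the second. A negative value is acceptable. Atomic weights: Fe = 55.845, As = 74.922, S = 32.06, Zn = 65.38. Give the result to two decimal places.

-13.21 percentage points

First mineral: 32.060 g S in 162.827 g formula = 19.69 wt% S.
Second mineral: 32.060 g S in 97.440 g formula = 32.90 wt% S.
19.69% − 32.90% gives a difference of -13.21 percentage points.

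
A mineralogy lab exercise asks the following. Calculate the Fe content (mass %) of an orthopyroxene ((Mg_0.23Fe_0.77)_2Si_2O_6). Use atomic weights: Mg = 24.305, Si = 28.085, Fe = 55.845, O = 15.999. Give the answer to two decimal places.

Molar mass of (Mg_0.23Fe_0.77)_2Si_2O_6: 0.46*24.305 + 1.54*55.845 + 2*28.085 + 6*15.999 = 249.346 g/mol.
Mass of Fe per formula unit: 1.54 × 55.845 = 86.001 g.
Weight fraction Fe = 86.001 / 249.346 = 0.3449.

34.49 mass %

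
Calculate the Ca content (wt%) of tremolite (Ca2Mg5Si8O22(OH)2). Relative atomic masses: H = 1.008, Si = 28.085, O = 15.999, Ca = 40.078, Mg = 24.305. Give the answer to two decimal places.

9.87 wt%

Formula mass = 2*40.078 + 5*24.305 + 8*28.085 + 24*15.999 + 2*1.008 = 812.353 g/mol, of which 80.156 g is Ca.
So Ca makes up 80.156/812.353 = 0.0987 of the mass, i.e. 9.87%.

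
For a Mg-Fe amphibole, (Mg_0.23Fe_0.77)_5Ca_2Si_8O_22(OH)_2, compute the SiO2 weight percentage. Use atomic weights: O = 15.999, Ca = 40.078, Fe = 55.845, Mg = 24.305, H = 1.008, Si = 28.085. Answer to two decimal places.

51.47 wt%

Molar mass of (Mg_0.23Fe_0.77)_5Ca_2Si_8O_22(OH)_2 = 1.15*24.305 + 3.85*55.845 + 2*40.078 + 8*28.085 + 24*15.999 + 2*1.008 = 933.782 g/mol.
Each formula unit contains 8 Si, equivalent to 8/1 = 8.0000 mol SiO2.
M(SiO2) = 1×28.085 + 2×15.999 = 60.083 g/mol.
Mass of SiO2 per formula unit = 8.0000 × 60.083 = 480.664 g.
SiO2 wt% = 480.664 / 933.782 × 100 = 51.47%.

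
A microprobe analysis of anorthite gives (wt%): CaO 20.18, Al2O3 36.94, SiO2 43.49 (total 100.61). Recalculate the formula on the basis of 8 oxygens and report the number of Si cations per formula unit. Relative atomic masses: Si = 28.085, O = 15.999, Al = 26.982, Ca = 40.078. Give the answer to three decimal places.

20.18 wt% CaO ÷ 56.077 g/mol = 0.35986 mol, giving 0.35986 Ca and 0.35986 O.
36.94 wt% Al2O3 ÷ 101.961 g/mol = 0.36230 mol, giving 0.72460 Al and 1.08690 O.
43.49 wt% SiO2 ÷ 60.083 g/mol = 0.72383 mol, giving 0.72383 Si and 1.44766 O.
Oxygen sums to 2.89442; scaling by 8/2.89442 = 2.76394 puts the formula on 8 O.
Si: 0.72383 × 2.76394 = 2.001 atoms per formula unit.

2.001 Si apfu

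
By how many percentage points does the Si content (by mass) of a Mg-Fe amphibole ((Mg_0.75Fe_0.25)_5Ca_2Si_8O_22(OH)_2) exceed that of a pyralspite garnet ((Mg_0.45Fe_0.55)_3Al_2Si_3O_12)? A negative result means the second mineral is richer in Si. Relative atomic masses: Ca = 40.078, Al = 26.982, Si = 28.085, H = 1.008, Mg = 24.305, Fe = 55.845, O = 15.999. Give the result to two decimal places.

7.87 percentage points

First mineral: 224.680 g Si in 851.778 g formula = 26.38 wt% Si.
Second mineral: 84.255 g Si in 455.163 g formula = 18.51 wt% Si.
26.38% − 18.51% gives a difference of 7.87 percentage points.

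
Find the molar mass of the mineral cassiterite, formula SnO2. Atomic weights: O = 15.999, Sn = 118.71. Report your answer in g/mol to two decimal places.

150.71 g/mol

M = 1·118.71 + 2·15.999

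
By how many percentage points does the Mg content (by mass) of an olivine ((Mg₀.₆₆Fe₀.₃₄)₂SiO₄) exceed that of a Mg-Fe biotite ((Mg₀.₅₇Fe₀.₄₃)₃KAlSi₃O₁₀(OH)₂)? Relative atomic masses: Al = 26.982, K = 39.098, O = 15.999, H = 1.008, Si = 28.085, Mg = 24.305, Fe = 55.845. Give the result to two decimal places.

Mg in (Mg₀.₆₆Fe₀.₃₄)₂SiO₄: molar mass 162.138 g/mol; 1.32×24.305 = 32.083 g → 19.79 wt%.
Mg in (Mg₀.₅₇Fe₀.₄₃)₃KAlSi₃O₁₀(OH)₂: molar mass 457.941 g/mol; 1.71×24.305 = 41.562 g → 9.08 wt%.
Difference = 19.79 − 9.08 = 10.71 percentage points.

10.71 percentage points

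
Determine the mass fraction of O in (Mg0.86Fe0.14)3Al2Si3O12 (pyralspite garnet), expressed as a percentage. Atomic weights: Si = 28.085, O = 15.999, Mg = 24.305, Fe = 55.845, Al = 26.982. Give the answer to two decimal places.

M((Mg0.86Fe0.14)3Al2Si3O12) = 416.369 g/mol.
O contributes 12 × 15.999 = 191.988 g per mole.
191.988/416.369 = 0.4611 → 46.11%.

46.11 weight percent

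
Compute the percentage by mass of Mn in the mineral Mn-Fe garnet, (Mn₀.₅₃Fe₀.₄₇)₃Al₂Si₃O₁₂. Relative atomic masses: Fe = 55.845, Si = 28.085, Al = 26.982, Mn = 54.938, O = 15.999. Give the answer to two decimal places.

M((Mn₀.₅₃Fe₀.₄₇)₃Al₂Si₃O₁₂) = 496.300 g/mol.
Mn contributes 1.59 × 54.938 = 87.351 g per mole.
87.351/496.300 = 0.1760 → 17.60%.

17.60 wt%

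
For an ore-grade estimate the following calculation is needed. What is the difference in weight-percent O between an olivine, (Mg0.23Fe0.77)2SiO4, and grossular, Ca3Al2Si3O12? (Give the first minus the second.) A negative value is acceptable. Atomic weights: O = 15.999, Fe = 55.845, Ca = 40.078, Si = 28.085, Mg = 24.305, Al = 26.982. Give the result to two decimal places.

-8.81 percentage points

O in (Mg0.23Fe0.77)2SiO4: molar mass 189.263 g/mol; 4×15.999 = 63.996 g → 33.81 wt%.
O in Ca3Al2Si3O12: molar mass 450.441 g/mol; 12×15.999 = 191.988 g → 42.62 wt%.
Difference = 33.81 − 42.62 = -8.81 percentage points.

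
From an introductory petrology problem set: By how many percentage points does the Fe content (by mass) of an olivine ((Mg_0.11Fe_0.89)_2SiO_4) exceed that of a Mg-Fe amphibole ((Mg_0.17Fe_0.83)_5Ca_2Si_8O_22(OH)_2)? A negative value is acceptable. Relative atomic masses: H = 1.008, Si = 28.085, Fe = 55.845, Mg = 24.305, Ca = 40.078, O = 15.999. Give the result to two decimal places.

M((Mg_0.11Fe_0.89)_2SiO_4) = 196.832 g/mol, so wt% Fe = 99.404/196.832 × 100 = 50.50%.
M((Mg_0.17Fe_0.83)_5Ca_2Si_8O_22(OH)_2) = 943.244 g/mol, so wt% Fe = 231.757/943.244 × 100 = 24.57%.
50.50 − 24.57 = 25.93 pp.

25.93 percentage points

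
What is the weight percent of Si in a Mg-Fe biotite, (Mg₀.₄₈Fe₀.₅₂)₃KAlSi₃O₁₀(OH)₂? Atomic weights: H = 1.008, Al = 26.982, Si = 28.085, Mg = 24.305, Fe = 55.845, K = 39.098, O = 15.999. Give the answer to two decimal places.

18.06 wt%

Formula mass = 1.44·24.305 + 1.56·55.845 + 1·39.098 + 1·26.982 + 3·28.085 + 12·15.999 + 2·1.008 = 466.456 g/mol, of which 84.255 g is Si.
So Si makes up 84.255/466.456 = 0.1806 of the mass, i.e. 18.06%.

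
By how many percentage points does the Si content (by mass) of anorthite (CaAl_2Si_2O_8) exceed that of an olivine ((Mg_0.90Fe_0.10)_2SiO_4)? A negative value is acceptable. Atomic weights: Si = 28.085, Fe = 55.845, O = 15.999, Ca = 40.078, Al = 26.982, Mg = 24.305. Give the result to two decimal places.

Si in CaAl_2Si_2O_8: molar mass 278.204 g/mol; 2×28.085 = 56.170 g → 20.19 wt%.
Si in (Mg_0.90Fe_0.10)_2SiO_4: molar mass 146.999 g/mol; 1×28.085 = 28.085 g → 19.11 wt%.
Difference = 20.19 − 19.11 = 1.08 percentage points.

1.08 percentage points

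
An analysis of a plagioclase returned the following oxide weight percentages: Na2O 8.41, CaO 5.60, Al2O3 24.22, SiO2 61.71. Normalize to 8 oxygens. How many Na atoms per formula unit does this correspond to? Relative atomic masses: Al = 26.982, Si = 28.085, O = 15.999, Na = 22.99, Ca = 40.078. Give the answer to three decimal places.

Na2O: 8.41/61.979 = 0.13569 mol → 0.27138 mol Na, 0.13569 mol O.
CaO: 5.60/56.077 = 0.09986 mol → 0.09986 mol Ca, 0.09986 mol O.
Al2O3: 24.22/101.961 = 0.23754 mol → 0.47508 mol Al, 0.71262 mol O.
SiO2: 61.71/60.083 = 1.02708 mol → 1.02708 mol Si, 2.05416 mol O.
Total oxygen = 3.00233 mol. Normalization factor = 8/3.00233 = 2.66460.
Na per 8 O = 0.27138 × 2.66460 = 0.723.

0.723 Na apfu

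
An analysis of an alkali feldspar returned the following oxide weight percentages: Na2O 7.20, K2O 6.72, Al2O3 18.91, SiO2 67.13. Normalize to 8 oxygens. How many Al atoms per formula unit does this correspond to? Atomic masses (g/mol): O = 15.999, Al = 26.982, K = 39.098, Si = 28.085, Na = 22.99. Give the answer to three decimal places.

0.996 Al apfu

Na2O: 7.20/61.979 = 0.11617 mol → 0.23234 mol Na, 0.11617 mol O.
K2O: 6.72/94.195 = 0.07134 mol → 0.14268 mol K, 0.07134 mol O.
Al2O3: 18.91/101.961 = 0.18546 mol → 0.37092 mol Al, 0.55638 mol O.
SiO2: 67.13/60.083 = 1.11729 mol → 1.11729 mol Si, 2.23458 mol O.
Total oxygen = 2.97847 mol. Normalization factor = 8/2.97847 = 2.68594.
Al per 8 O = 0.37092 × 2.68594 = 0.996.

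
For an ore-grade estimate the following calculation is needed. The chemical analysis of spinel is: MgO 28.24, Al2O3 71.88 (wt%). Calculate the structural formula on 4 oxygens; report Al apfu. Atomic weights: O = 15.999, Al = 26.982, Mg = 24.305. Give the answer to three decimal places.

2.003 Al apfu

MgO: 28.24/40.304 = 0.70067 mol → 0.70067 mol Mg, 0.70067 mol O.
Al2O3: 71.88/101.961 = 0.70498 mol → 1.40996 mol Al, 2.11494 mol O.
Total oxygen = 2.81561 mol. Normalization factor = 4/2.81561 = 1.42065.
Al per 4 O = 1.40996 × 1.42065 = 2.003.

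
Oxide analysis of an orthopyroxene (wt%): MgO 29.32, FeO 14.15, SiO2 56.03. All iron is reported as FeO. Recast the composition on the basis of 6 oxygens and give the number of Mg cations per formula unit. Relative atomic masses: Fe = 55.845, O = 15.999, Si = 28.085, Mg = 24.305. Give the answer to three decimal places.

29.32 wt% MgO ÷ 40.304 g/mol = 0.72747 mol, giving 0.72747 Mg and 0.72747 O.
14.15 wt% FeO ÷ 71.844 g/mol = 0.19695 mol, giving 0.19695 Fe and 0.19695 O.
56.03 wt% SiO2 ÷ 60.083 g/mol = 0.93254 mol, giving 0.93254 Si and 1.86508 O.
Oxygen sums to 2.78950; scaling by 6/2.78950 = 2.15092 puts the formula on 6 O.
Mg: 0.72747 × 2.15092 = 1.565 atoms per formula unit.

1.565 Mg apfu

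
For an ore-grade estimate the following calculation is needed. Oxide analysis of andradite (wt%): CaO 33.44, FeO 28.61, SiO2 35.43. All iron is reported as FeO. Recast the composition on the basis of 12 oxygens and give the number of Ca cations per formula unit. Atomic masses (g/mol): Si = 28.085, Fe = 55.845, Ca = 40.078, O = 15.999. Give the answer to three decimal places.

3.292 Ca apfu

33.44 wt% CaO ÷ 56.077 g/mol = 0.59632 mol, giving 0.59632 Ca and 0.59632 O.
28.61 wt% FeO ÷ 71.844 g/mol = 0.39822 mol, giving 0.39822 Fe and 0.39822 O.
35.43 wt% SiO2 ÷ 60.083 g/mol = 0.58968 mol, giving 0.58968 Si and 1.17936 O.
Oxygen sums to 2.17390; scaling by 12/2.17390 = 5.52003 puts the formula on 12 O.
Ca: 0.59632 × 5.52003 = 3.292 atoms per formula unit.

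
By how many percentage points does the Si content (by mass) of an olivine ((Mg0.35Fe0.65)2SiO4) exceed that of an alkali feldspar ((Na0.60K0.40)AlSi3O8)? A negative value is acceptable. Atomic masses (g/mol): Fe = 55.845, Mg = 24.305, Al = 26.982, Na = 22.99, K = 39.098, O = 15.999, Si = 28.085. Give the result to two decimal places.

-15.90 percentage points

Si in (Mg0.35Fe0.65)2SiO4: molar mass 181.693 g/mol; 1×28.085 = 28.085 g → 15.46 wt%.
Si in (Na0.60K0.40)AlSi3O8: molar mass 268.662 g/mol; 3×28.085 = 84.255 g → 31.36 wt%.
Difference = 15.46 − 31.36 = -15.90 percentage points.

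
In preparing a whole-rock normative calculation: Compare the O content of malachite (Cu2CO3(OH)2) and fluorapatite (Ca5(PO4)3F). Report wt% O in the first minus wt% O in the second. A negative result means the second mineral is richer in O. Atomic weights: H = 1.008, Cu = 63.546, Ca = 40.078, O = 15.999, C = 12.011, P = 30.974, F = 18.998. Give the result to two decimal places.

O in Cu2CO3(OH)2: molar mass 221.114 g/mol; 5×15.999 = 79.995 g → 36.18 wt%.
O in Ca5(PO4)3F: molar mass 504.298 g/mol; 12×15.999 = 191.988 g → 38.07 wt%.
Difference = 36.18 − 38.07 = -1.89 percentage points.

-1.89 percentage points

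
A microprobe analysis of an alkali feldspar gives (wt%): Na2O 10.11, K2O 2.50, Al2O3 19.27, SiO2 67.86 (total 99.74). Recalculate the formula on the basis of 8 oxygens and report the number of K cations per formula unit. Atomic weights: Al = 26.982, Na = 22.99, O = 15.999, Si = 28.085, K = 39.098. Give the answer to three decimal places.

0.141 K apfu

Na2O (M=61.979): mol = 0.16312; Na = 0.32624, O = 0.16312.
K2O (M=94.195): mol = 0.02654; K = 0.05308, O = 0.02654.
Al2O3 (M=101.961): mol = 0.18899; Al = 0.37798, O = 0.56697.
SiO2 (M=60.083): mol = 1.12944; Si = 1.12944, O = 2.25888.
ΣO = 3.01551; factor = 8/ΣO = 2.65295.
K apfu = 0.05308 × 2.65295 = 0.141.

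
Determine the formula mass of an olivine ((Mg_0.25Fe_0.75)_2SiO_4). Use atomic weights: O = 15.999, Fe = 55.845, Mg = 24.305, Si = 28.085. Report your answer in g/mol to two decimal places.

The formula mass is the sum 0.50·24.305 + 1.50·55.845 + 1·28.085 + 4·15.999.

188.00 g/mol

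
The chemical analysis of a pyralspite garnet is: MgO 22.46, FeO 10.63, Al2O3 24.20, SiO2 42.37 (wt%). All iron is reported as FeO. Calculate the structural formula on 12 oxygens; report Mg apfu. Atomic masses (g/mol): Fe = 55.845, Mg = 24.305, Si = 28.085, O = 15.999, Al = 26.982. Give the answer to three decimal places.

22.46 wt% MgO ÷ 40.304 g/mol = 0.55726 mol, giving 0.55726 Mg and 0.55726 O.
10.63 wt% FeO ÷ 71.844 g/mol = 0.14796 mol, giving 0.14796 Fe and 0.14796 O.
24.20 wt% Al2O3 ÷ 101.961 g/mol = 0.23735 mol, giving 0.47470 Al and 0.71205 O.
42.37 wt% SiO2 ÷ 60.083 g/mol = 0.70519 mol, giving 0.70519 Si and 1.41038 O.
Oxygen sums to 2.82765; scaling by 12/2.82765 = 4.24381 puts the formula on 12 O.
Mg: 0.55726 × 4.24381 = 2.365 atoms per formula unit.

2.365 Mg apfu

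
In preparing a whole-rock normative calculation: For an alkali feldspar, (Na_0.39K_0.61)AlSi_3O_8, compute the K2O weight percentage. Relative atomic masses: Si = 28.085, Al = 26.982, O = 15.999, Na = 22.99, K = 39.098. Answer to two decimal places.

Molar mass of (Na_0.39K_0.61)AlSi_3O_8 = 0.39*22.99 + 0.61*39.098 + 1*26.982 + 3*28.085 + 8*15.999 = 272.045 g/mol.
Each formula unit contains 0.61 K, equivalent to 0.61/2 = 0.3050 mol K2O.
M(K2O) = 2×39.098 + 1×15.999 = 94.195 g/mol.
Mass of K2O per formula unit = 0.3050 × 94.195 = 28.729 g.
K2O wt% = 28.729 / 272.045 × 100 = 10.56%.

10.56 wt%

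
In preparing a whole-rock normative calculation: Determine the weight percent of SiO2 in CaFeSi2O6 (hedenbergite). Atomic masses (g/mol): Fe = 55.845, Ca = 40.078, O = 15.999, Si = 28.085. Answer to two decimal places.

M(CaFeSi2O6) = 248.087 g/mol; M(SiO2) = 60.083 g/mol.
Moles SiO2 per formula unit = 2 Si ÷ 1 = 2.0000.
SiO2 fraction = (2.0000 × 60.083) / 248.087 = 120.166/248.087 = 0.4844.

48.44 wt%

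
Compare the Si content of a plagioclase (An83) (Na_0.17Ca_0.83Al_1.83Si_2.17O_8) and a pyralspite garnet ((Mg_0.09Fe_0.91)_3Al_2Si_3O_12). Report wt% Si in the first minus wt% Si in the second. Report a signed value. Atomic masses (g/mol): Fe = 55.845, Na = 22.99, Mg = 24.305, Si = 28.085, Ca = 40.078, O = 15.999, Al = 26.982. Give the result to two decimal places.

4.90 percentage points

Si in Na_0.17Ca_0.83Al_1.83Si_2.17O_8: molar mass 275.487 g/mol; 2.17×28.085 = 60.944 g → 22.12 wt%.
Si in (Mg_0.09Fe_0.91)_3Al_2Si_3O_12: molar mass 489.226 g/mol; 3×28.085 = 84.255 g → 17.22 wt%.
Difference = 22.12 − 17.22 = 4.90 percentage points.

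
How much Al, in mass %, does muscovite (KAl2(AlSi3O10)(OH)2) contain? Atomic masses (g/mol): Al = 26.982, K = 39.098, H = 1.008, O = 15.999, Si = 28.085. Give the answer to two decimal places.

M(KAl2(AlSi3O10)(OH)2) = 398.303 g/mol.
Al contributes 3 × 26.982 = 80.946 g per mole.
80.946/398.303 = 0.2032 → 20.32%.

20.32 mass %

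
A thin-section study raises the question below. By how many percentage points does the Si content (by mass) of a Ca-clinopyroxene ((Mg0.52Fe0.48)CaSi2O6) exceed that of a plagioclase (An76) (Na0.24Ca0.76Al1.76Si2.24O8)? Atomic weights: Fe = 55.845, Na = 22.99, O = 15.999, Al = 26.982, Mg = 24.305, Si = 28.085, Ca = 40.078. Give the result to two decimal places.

M((Mg0.52Fe0.48)CaSi2O6) = 231.686 g/mol, so wt% Si = 56.170/231.686 × 100 = 24.24%.
M(Na0.24Ca0.76Al1.76Si2.24O8) = 274.368 g/mol, so wt% Si = 62.910/274.368 × 100 = 22.93%.
24.24 − 22.93 = 1.31 pp.

1.31 percentage points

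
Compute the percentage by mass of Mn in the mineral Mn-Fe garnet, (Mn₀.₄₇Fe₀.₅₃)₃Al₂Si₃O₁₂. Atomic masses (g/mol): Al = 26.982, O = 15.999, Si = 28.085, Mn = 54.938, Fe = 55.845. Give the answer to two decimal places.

15.60 weight percent

M((Mn₀.₄₇Fe₀.₅₃)₃Al₂Si₃O₁₂) = 496.463 g/mol.
Mn contributes 1.41 × 54.938 = 77.463 g per mole.
77.463/496.463 = 0.1560 → 15.60%.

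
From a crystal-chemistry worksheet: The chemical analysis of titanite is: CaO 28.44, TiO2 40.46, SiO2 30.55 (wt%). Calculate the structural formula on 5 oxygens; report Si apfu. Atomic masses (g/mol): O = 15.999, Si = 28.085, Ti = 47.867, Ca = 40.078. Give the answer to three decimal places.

CaO: 28.44/56.077 = 0.50716 mol → 0.50716 mol Ca, 0.50716 mol O.
TiO2: 40.46/79.865 = 0.50660 mol → 0.50660 mol Ti, 1.01320 mol O.
SiO2: 30.55/60.083 = 0.50846 mol → 0.50846 mol Si, 1.01692 mol O.
Total oxygen = 2.53728 mol. Normalization factor = 5/2.53728 = 1.97061.
Si per 5 O = 0.50846 × 1.97061 = 1.002.

1.002 Si apfu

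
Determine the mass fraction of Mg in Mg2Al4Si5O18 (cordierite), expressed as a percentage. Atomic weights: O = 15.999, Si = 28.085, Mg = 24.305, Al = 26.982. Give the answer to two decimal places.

8.31 wt%

M(Mg2Al4Si5O18) = 584.945 g/mol.
Mg contributes 2 × 24.305 = 48.610 g per mole.
48.610/584.945 = 0.0831 → 8.31%.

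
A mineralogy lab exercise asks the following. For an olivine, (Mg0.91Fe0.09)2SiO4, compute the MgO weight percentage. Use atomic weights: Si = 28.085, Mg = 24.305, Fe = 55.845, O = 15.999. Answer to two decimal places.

50.12 wt%

M((Mg0.91Fe0.09)2SiO4) = 146.368 g/mol; M(MgO) = 40.304 g/mol.
Moles MgO per formula unit = 1.82 Mg ÷ 1 = 1.8200.
MgO fraction = (1.8200 × 40.304) / 146.368 = 73.353/146.368 = 0.5012.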